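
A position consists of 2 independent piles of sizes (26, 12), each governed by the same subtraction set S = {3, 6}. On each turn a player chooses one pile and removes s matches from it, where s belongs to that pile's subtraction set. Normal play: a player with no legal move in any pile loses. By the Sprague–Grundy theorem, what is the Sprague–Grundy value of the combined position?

All piles use S = {3, 6}:
n :  0  1  2  3  4  5  6  7  8  9 10 11 12 13 14 15 16 17 18 19 20 21 22 23 24 25 26
G :  0  0  0  1  1  1  2  2  2  0  0  0  1  1  1  2  2  2  0  0  0  1  1  1  2  2  2
Pile A: G(26) = 2.
Pile B: G(12) = 1.
Combined Grundy value = 2 ⊕ 1 = 3.

3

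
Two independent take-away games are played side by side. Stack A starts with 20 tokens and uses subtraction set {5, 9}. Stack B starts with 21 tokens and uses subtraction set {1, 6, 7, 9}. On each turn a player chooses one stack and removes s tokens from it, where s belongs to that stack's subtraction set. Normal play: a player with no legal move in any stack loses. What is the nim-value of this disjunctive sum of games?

2

Stack A, S = {5, 9}:
G(0) = 0
G(1) = mex{} = 0
G(2) = mex{} = 0
G(3) = mex{} = 0
G(4) = mex{} = 0
G(5) = mex{0} = 1
G(6) = mex{0} = 1
G(7) = mex{0} = 1
G(8) = mex{0} = 1
G(9) = mex{0,0} = 1
G(10) = mex{1,0} = 2
G(11) = mex{1,0} = 2
G(12) = mex{1,0} = 2
G(13) = mex{1,0} = 2
G(14) = mex{1,1} = 0
G(15) = mex{2,1} = 0
G(16) = mex{2,1} = 0
G(17) = mex{2,1} = 0
G(18) = mex{2,1} = 0
G(19) = mex{0,2} = 1
G(20) = mex{0,2} = 1
G_A(20) = 1.
Stack B, S = {1, 6, 7, 9}:
n :  0  1  2  3  4  5  6  7  8  9 10 11 12 13 14 15 16 17 18 19 20 21
G :  0  1  0  1  0  1  2  3  2  3  2  3  0  1  0  1  0  1  2  3  2  3
G_B(21) = 3.
Combined Grundy value = 1 ⊕ 3 = 2.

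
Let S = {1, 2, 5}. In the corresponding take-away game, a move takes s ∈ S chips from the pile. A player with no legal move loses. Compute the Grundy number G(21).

n :  0  1  2  3  4  5  6  7  8  9 10 11 12 13 14 15 16 17 18 19 20 21
G :  0  1  2  0  1  2  0  1  2  0  1  2  0  1  2  0  1  2  0  1  2  0

0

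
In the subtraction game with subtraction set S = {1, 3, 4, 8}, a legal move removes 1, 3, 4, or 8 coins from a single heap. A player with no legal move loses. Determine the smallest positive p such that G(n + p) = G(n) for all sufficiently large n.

7

n :  0  1  2  3  4  5  6  7  8  9 10 11 12 13 14 15 16
G :  0  1  0  1  2  3  2  0  1  0  1  2  3  2  0  1  0
G(n+7) = G(n) holds for n = 0,…,7 (a full window of length max(S) = 8), so the sequence is purely periodic with period 7.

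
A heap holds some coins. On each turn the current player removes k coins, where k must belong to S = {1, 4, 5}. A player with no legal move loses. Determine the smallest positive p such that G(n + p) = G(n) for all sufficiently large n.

8

n :  0  1  2  3  4  5  6  7  8  9 10 11 12 13 14 15 16 17
G :  0  1  0  1  2  3  2  3  0  1  0  1  2  3  2  3  0  1
G(n+8) = G(n) holds for n = 0,…,4 (a full window of length max(S) = 5), so the sequence is purely periodic with period 8.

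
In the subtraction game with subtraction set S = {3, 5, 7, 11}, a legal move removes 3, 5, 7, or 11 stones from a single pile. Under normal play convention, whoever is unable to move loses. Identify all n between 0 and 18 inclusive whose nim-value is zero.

n :  0  1  2  3  4  5  6  7  8  9 10 11 12 13 14 15 16 17 18
G :  0  0  0  1  1  1  2  2  2  3  0  3  4  1  0  3  0  1  0
P-positions are exactly the n with G(n) = 0.

0, 1, 2, 10, 14, 16, 18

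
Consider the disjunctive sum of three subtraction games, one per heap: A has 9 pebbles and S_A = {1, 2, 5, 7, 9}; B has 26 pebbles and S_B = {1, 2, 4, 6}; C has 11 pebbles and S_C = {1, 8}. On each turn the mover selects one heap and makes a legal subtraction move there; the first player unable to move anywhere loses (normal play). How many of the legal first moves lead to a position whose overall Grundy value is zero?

5

Heap A, S = {1, 2, 5, 7, 9}:
n : 0 1 2 3 4 5 6 7 8 9
G : 0 1 2 0 1 2 0 1 2 3
G_A(9) = 3.
Heap B, S = {1, 2, 4, 6}:
n :  0  1  2  3  4  5  6  7  8  9 10 11 12 13 14 15 16 17 18 19 20 21 22 23 24 25 26
G :  0  1  2  0  1  2  3  4  0  1  2  0  1  2  3  4  0  1  2  0  1  2  3  4  0  1  2
G_B(26) = 2.
Heap C, S = {1, 8}:
G(0) = 0
G(1) = mex{0} = 1
G(2) = mex{1} = 0
G(3) = mex{0} = 1
G(4) = mex{1} = 0
G(5) = mex{0} = 1
G(6) = mex{1} = 0
G(7) = mex{0} = 1
G(8) = mex{1,0} = 2
G(9) = mex{2,1} = 0
G(10) = mex{0,0} = 1
G(11) = mex{1,1} = 0
G_C(11) = 0.
Combined Grundy value = 3 ⊕ 2 ⊕ 0 = 1.
A winning move leaves total XOR = 0, i.e. changes one component's Grundy value g to g ⊕ X where X is the current total.
Heap A: need g' = 3⊕1 = 2. Options: 9−1→G=2, 9−2→G=1, 9−5→G=1, 9−7→G=2, 9−9→G=0. Hits: 2.
Heap B: need g' = 2⊕1 = 3. Options: 26−1→G=1, 26−2→G=0, 26−4→G=3, 26−6→G=1. Hits: 1.
Heap C: need g' = 0⊕1 = 1. Options: 11−1→G=1, 11−8→G=1. Hits: 2.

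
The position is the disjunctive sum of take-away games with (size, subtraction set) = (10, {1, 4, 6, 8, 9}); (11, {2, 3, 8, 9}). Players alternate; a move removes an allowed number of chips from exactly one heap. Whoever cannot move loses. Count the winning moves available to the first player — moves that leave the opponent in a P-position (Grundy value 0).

Heap A, S = {1, 4, 6, 8, 9}:
n :  0  1  2  3  4  5  6  7  8  9 10
G :  0  1  0  1  2  0  1  0  1  2  3
G_A(10) = 3.
Heap B, S = {2, 3, 8, 9}:
G(0) = 0
G(1) = mex{} = 0
G(2) = mex{0} = 1
G(3) = mex{0,0} = 1
G(4) = mex{1,0} = 2
G(5) = mex{1,1} = 0
G(6) = mex{2,1} = 0
G(7) = mex{0,2} = 1
G(8) = mex{0,0,0} = 1
G(9) = mex{1,0,0,0} = 2
G(10) = mex{1,1,1,0} = 2
G(11) = mex{2,1,1,1} = 0
G_B(11) = 0.
Combined Grundy value = 3 ⊕ 0 = 3.
A winning move leaves total XOR = 0, i.e. changes one component's Grundy value g to g ⊕ X where X is the current total.
Heap A: need g' = 3⊕3 = 0. Options: 10−1→G=2, 10−4→G=1, 10−6→G=2, 10−8→G=0, 10−9→G=1. Hits: 1.
Heap B: need g' = 0⊕3 = 3. Options: 11−2→G=2, 11−3→G=1, 11−8→G=1, 11−9→G=1. Hits: 0.

1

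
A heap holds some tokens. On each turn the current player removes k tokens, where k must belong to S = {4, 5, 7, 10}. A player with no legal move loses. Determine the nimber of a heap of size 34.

n :  0  1  2  3  4  5  6  7  8  9 10 11 12 13 14 15 16 17 18 19 20 21 22 23 24 25 26 27 28 29 30 31 32 33 34
G :  0  0  0  0  1  1  1  1  2  2  2  2  3  3  0  0  0  0  1  1  1  1  2  2  2  2  3  3  0  0  0  0  1  1  1

1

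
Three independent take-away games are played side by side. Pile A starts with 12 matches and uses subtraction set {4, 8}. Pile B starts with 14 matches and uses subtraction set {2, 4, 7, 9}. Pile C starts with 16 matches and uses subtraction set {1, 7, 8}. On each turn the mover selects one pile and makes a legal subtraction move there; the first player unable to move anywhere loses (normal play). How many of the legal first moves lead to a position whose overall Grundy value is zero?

0

Pile A, S = {4, 8}:
n :  0  1  2  3  4  5  6  7  8  9 10 11 12
G :  0  0  0  0  1  1  1  1  2  2  2  2  0
G_A(12) = 0.
Pile B, S = {2, 4, 7, 9}:
G(0) = 0
G(1) = mex{} = 0
G(2) = mex{0} = 1
G(3) = mex{0} = 1
G(4) = mex{1,0} = 2
G(5) = mex{1,0} = 2
G(6) = mex{2,1} = 0
G(7) = mex{2,1,0} = 3
G(8) = mex{0,2,0} = 1
G(9) = mex{3,2,1,0} = 4
G(10) = mex{1,0,1,0} = 2
G(11) = mex{4,3,2,1} = 0
G(12) = mex{2,1,2,1} = 0
G(13) = mex{0,4,0,2} = 1
G(14) = mex{0,2,3,2} = 1
G_B(14) = 1.
Pile C, S = {1, 7, 8}:
n :  0  1  2  3  4  5  6  7  8  9 10 11 12 13 14 15 16
G :  0  1  0  1  0  1  0  1  2  3  2  3  2  3  2  0  1
G_C(16) = 1.
Combined Grundy value = 0 ⊕ 1 ⊕ 1 = 0.
A winning move leaves total XOR = 0, i.e. changes one component's Grundy value g to g ⊕ X where X is the current total.
Pile A: target g' = 0⊕0 = 0, but every legal move changes the Grundy value (mex property), so 0 moves.
Pile B: target g' = 1⊕0 = 1, but every legal move changes the Grundy value (mex property), so 0 moves.
Pile C: target g' = 1⊕0 = 1, but every legal move changes the Grundy value (mex property), so 0 moves.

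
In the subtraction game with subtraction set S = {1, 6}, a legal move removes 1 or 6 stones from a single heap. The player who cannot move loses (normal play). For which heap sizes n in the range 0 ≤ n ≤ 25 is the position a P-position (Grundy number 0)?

G(0) = 0
G(1) = mex{0} = 1
G(2) = mex{1} = 0
G(3) = mex{0} = 1
G(4) = mex{1} = 0
G(5) = mex{0} = 1
G(6) = mex{1,0} = 2
G(7) = mex{2,1} = 0
G(8) = mex{0,0} = 1
G(9) = mex{1,1} = 0
G(10) = mex{0,0} = 1
G(11) = mex{1,1} = 0
G(12) = mex{0,2} = 1
G(13) = mex{1,0} = 2
G(14) = mex{2,1} = 0
G(15) = mex{0,0} = 1
G(16) = mex{1,1} = 0
G(17) = mex{0,0} = 1
G(18) = mex{1,1} = 0
G(19) = mex{0,2} = 1
G(20) = mex{1,0} = 2
G(21) = mex{2,1} = 0
G(22) = mex{0,0} = 1
G(23) = mex{1,1} = 0
G(24) = mex{0,0} = 1
G(25) = mex{1,1} = 0
P-positions are exactly the n with G(n) = 0.

0, 2, 4, 7, 9, 11, 14, 16, 18, 21, 23, 25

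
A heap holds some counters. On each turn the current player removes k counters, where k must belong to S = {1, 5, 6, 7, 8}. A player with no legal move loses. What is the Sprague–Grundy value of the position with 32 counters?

n :  0  1  2  3  4  5  6  7  8  9 10 11 12 13 14 15 16 17 18 19 20 21 22 23 24 25 26 27 28 29 30 31 32
G :  0  1  0  1  0  1  2  3  2  3  2  3  4  0  1  0  1  0  1  2  3  2  3  2  3  4  0  1  0  1  0  1  2

2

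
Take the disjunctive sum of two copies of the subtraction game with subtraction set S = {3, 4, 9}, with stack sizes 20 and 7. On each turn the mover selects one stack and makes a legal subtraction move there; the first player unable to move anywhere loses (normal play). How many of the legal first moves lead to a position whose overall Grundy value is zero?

All stacks use S = {3, 4, 9}:
n :  0  1  2  3  4  5  6  7  8  9 10 11 12 13 14 15 16 17 18 19 20
G :  0  0  0  1  1  1  2  0  0  3  1  1  2  0  0  0  1  1  1  2  0
Stack A: G(20) = 0.
Stack B: G(7) = 0.
Combined Grundy value = 0 ⊕ 0 = 0.
A winning move leaves total XOR = 0, i.e. changes one component's Grundy value g to g ⊕ X where X is the current total.
Stack A: target g' = 0⊕0 = 0, but every legal move changes the Grundy value (mex property), so 0 moves.
Stack B: target g' = 0⊕0 = 0, but every legal move changes the Grundy value (mex property), so 0 moves.

0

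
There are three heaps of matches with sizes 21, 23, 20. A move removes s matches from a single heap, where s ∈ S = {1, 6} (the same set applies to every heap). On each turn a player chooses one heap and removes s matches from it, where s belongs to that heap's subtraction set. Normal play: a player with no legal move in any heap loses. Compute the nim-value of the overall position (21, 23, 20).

All heaps use S = {1, 6}:
n :  0  1  2  3  4  5  6  7  8  9 10 11 12 13 14 15 16 17 18 19 20 21 22 23
G :  0  1  0  1  0  1  2  0  1  0  1  0  1  2  0  1  0  1  0  1  2  0  1  0
Heap A: G(21) = 0.
Heap B: G(23) = 0.
Heap C: G(20) = 2.
Combined Grundy value = 0 ⊕ 0 ⊕ 2 = 2.

2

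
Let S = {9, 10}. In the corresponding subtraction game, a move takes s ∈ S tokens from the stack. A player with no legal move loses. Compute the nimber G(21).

0

n :  0  1  2  3  4  5  6  7  8  9 10 11 12 13 14 15 16 17 18 19 20 21
G :  0  0  0  0  0  0  0  0  0  1  1  1  1  1  1  1  1  1  2  0  0  0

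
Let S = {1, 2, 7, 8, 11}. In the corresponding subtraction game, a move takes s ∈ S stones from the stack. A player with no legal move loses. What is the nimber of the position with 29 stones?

2

n :  0  1  2  3  4  5  6  7  8  9 10 11 12 13 14 15 16 17 18 19 20 21 22 23 24 25 26 27 28 29
G :  0  1  2  0  1  2  0  1  2  0  1  2  0  1  2  0  1  2  0  1  2  0  1  2  0  1  2  0  1  2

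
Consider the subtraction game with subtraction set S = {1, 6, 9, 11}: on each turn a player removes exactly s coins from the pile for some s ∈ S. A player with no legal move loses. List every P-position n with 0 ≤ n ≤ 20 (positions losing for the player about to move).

G(0) = 0
G(1) = mex{0} = 1
G(2) = mex{1} = 0
G(3) = mex{0} = 1
G(4) = mex{1} = 0
G(5) = mex{0} = 1
G(6) = mex{1,0} = 2
G(7) = mex{2,1} = 0
G(8) = mex{0,0} = 1
G(9) = mex{1,1,0} = 2
G(10) = mex{2,0,1} = 3
G(11) = mex{3,1,0,0} = 2
G(12) = mex{2,2,1,1} = 0
G(13) = mex{0,0,0,0} = 1
G(14) = mex{1,1,1,1} = 0
G(15) = mex{0,2,2,0} = 1
G(16) = mex{1,3,0,1} = 2
G(17) = mex{2,2,1,2} = 0
G(18) = mex{0,0,2,0} = 1
G(19) = mex{1,1,3,1} = 0
G(20) = mex{0,0,2,2} = 1
P-positions are exactly the n with G(n) = 0.

0, 2, 4, 7, 12, 14, 17, 19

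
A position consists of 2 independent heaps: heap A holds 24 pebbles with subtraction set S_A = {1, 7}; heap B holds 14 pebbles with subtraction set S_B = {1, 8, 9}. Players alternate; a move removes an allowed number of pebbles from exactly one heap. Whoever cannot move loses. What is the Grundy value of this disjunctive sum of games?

Heap A, S = {1, 7}:
n :  0  1  2  3  4  5  6  7  8  9 10 11 12 13 14 15 16 17 18 19 20 21 22 23 24
G :  0  1  0  1  0  1  0  1  0  1  0  1  0  1  0  1  0  1  0  1  0  1  0  1  0
G_A(24) = 0.
Heap B, S = {1, 8, 9}:
G(0) = 0
G(1) = mex{0} = 1
G(2) = mex{1} = 0
G(3) = mex{0} = 1
G(4) = mex{1} = 0
G(5) = mex{0} = 1
G(6) = mex{1} = 0
G(7) = mex{0} = 1
G(8) = mex{1,0} = 2
G(9) = mex{2,1,0} = 3
G(10) = mex{3,0,1} = 2
G(11) = mex{2,1,0} = 3
G(12) = mex{3,0,1} = 2
G(13) = mex{2,1,0} = 3
G(14) = mex{3,0,1} = 2
G_B(14) = 2.
Combined Grundy value = 0 ⊕ 2 = 2.

2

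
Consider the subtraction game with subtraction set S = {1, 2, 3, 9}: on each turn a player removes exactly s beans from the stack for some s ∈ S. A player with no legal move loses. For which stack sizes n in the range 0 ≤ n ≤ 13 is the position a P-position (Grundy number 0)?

n :  0  1  2  3  4  5  6  7  8  9 10 11 12 13
G :  0  1  2  3  0  1  2  3  0  1  2  3  0  1
P-positions are exactly the n with G(n) = 0.

0, 4, 8, 12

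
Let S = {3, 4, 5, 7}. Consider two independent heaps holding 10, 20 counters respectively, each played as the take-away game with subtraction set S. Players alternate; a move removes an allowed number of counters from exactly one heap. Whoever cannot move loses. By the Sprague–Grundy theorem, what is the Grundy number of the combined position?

0

All heaps use S = {3, 4, 5, 7}:
n :  0  1  2  3  4  5  6  7  8  9 10 11 12 13 14 15 16 17 18 19 20
G :  0  0  0  1  1  1  2  2  2  3  0  0  0  1  1  1  2  2  2  3  0
Heap A: G(10) = 0.
Heap B: G(20) = 0.
Combined Grundy value = 0 ⊕ 0 = 0.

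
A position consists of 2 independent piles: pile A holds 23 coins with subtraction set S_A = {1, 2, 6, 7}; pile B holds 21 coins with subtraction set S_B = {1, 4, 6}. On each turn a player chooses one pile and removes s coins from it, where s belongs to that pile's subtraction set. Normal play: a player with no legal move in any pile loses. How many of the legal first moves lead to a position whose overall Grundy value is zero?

1

Pile A, S = {1, 2, 6, 7}:
G(0) = 0
G(1) = mex{0} = 1
G(2) = mex{1,0} = 2
G(3) = mex{2,1} = 0
G(4) = mex{0,2} = 1
G(5) = mex{1,0} = 2
G(6) = mex{2,1,0} = 3
G(7) = mex{3,2,1,0} = 4
G(8) = mex{4,3,2,1} = 0
G(9) = mex{0,4,0,2} = 1
G(10) = mex{1,0,1,0} = 2
G(11) = mex{2,1,2,1} = 0
G(12) = mex{0,2,3,2} = 1
G(13) = mex{1,0,4,3} = 2
G(14) = mex{2,1,0,4} = 3
G(15) = mex{3,2,1,0} = 4
G(16) = mex{4,3,2,1} = 0
G(17) = mex{0,4,0,2} = 1
G(18) = mex{1,0,1,0} = 2
G(19) = mex{2,1,2,1} = 0
G(20) = mex{0,2,3,2} = 1
G(21) = mex{1,0,4,3} = 2
G(22) = mex{2,1,0,4} = 3
G(23) = mex{3,2,1,0} = 4
G_A(23) = 4.
Pile B, S = {1, 4, 6}:
G(0) = 0
G(1) = mex{0} = 1
G(2) = mex{1} = 0
G(3) = mex{0} = 1
G(4) = mex{1,0} = 2
G(5) = mex{2,1} = 0
G(6) = mex{0,0,0} = 1
G(7) = mex{1,1,1} = 0
G(8) = mex{0,2,0} = 1
G(9) = mex{1,0,1} = 2
G(10) = mex{2,1,2} = 0
G(11) = mex{0,0,0} = 1
G(12) = mex{1,1,1} = 0
G(13) = mex{0,2,0} = 1
G(14) = mex{1,0,1} = 2
G(15) = mex{2,1,2} = 0
G(16) = mex{0,0,0} = 1
G(17) = mex{1,1,1} = 0
G(18) = mex{0,2,0} = 1
G(19) = mex{1,0,1} = 2
G(20) = mex{2,1,2} = 0
G(21) = mex{0,0,0} = 1
G_B(21) = 1.
Combined Grundy value = 4 ⊕ 1 = 5.
A winning move leaves total XOR = 0, i.e. changes one component's Grundy value g to g ⊕ X where X is the current total.
Pile A: need g' = 4⊕5 = 1. Options: 23−1→G=3, 23−2→G=2, 23−6→G=1, 23−7→G=0. Hits: 1.
Pile B: need g' = 1⊕5 = 4. Options: 21−1→G=0, 21−4→G=0, 21−6→G=0. Hits: 0.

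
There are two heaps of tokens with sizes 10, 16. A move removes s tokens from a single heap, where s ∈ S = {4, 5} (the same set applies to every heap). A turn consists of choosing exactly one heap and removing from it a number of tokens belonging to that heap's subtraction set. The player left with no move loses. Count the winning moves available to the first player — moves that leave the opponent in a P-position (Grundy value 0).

4

All heaps use S = {4, 5}:
n :  0  1  2  3  4  5  6  7  8  9 10 11 12 13 14 15 16
G :  0  0  0  0  1  1  1  1  2  0  0  0  0  1  1  1  1
Heap A: G(10) = 0.
Heap B: G(16) = 1.
Combined Grundy value = 0 ⊕ 1 = 1.
A winning move leaves total XOR = 0, i.e. changes one component's Grundy value g to g ⊕ X where X is the current total.
Heap A: need g' = 0⊕1 = 1. Options: 10−4→G=1, 10−5→G=1. Hits: 2.
Heap B: need g' = 1⊕1 = 0. Options: 16−4→G=0, 16−5→G=0. Hits: 2.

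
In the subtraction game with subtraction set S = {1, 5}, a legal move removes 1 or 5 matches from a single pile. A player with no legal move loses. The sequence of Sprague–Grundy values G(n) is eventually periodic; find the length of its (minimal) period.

n :  0  1  2  3  4  5  6  7  8  9 10 11 12 13 14
G :  0  1  0  1  0  1  0  1  0  1  0  1  0  1  0
G(n+2) = G(n) holds for n = 0,…,4 (a full window of length max(S) = 5), so the sequence is purely periodic with period 2.

2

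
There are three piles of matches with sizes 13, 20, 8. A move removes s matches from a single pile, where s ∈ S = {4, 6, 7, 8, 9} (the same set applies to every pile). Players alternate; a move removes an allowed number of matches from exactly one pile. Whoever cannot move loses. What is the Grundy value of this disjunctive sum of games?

All piles use S = {4, 6, 7, 8, 9}:
G(0) = 0
G(1) = mex{} = 0
G(2) = mex{} = 0
G(3) = mex{} = 0
G(4) = mex{0} = 1
G(5) = mex{0} = 1
G(6) = mex{0,0} = 1
G(7) = mex{0,0,0} = 1
G(8) = mex{1,0,0,0} = 2
G(9) = mex{1,0,0,0,0} = 2
G(10) = mex{1,1,0,0,0} = 2
G(11) = mex{1,1,1,0,0} = 2
G(12) = mex{2,1,1,1,0} = 3
G(13) = mex{2,1,1,1,1} = 0
G(14) = mex{2,2,1,1,1} = 0
G(15) = mex{2,2,2,1,1} = 0
G(16) = mex{3,2,2,2,1} = 0
G(17) = mex{0,2,2,2,2} = 1
G(18) = mex{0,3,2,2,2} = 1
G(19) = mex{0,0,3,2,2} = 1
G(20) = mex{0,0,0,3,2} = 1
Pile A: G(13) = 0.
Pile B: G(20) = 1.
Pile C: G(8) = 2.
Combined Grundy value = 0 ⊕ 1 ⊕ 2 = 3.

3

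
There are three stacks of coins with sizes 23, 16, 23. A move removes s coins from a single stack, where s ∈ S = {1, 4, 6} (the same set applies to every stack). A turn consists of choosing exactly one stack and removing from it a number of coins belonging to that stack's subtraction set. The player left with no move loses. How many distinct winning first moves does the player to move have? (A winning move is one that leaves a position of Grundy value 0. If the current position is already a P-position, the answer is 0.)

All stacks use S = {1, 4, 6}:
n :  0  1  2  3  4  5  6  7  8  9 10 11 12 13 14 15 16 17 18 19 20 21 22 23
G :  0  1  0  1  2  0  1  0  1  2  0  1  0  1  2  0  1  0  1  2  0  1  0  1
Stack A: G(23) = 1.
Stack B: G(16) = 1.
Stack C: G(23) = 1.
Combined Grundy value = 1 ⊕ 1 ⊕ 1 = 1.
A winning move leaves total XOR = 0, i.e. changes one component's Grundy value g to g ⊕ X where X is the current total.
Stack A: need g' = 1⊕1 = 0. Options: 23−1→G=0, 23−4→G=2, 23−6→G=0. Hits: 2.
Stack B: need g' = 1⊕1 = 0. Options: 16−1→G=0, 16−4→G=0, 16−6→G=0. Hits: 3.
Stack C: need g' = 1⊕1 = 0. Options: 23−1→G=0, 23−4→G=2, 23−6→G=0. Hits: 2.

7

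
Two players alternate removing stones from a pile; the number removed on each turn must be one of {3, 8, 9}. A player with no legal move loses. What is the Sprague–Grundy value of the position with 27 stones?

1

G(0) = 0
G(1) = mex{} = 0
G(2) = mex{} = 0
G(3) = mex{0} = 1
G(4) = mex{0} = 1
G(5) = mex{0} = 1
G(6) = mex{1} = 0
G(7) = mex{1} = 0
G(8) = mex{1,0} = 2
G(9) = mex{0,0,0} = 1
G(10) = mex{0,0,0} = 1
G(11) = mex{2,1,0} = 3
G(12) = mex{1,1,1} = 0
G(13) = mex{1,1,1} = 0
G(14) = mex{3,0,1} = 2
G(15) = mex{0,0,0} = 1
G(16) = mex{0,2,0} = 1
G(17) = mex{2,1,2} = 0
G(18) = mex{1,1,1} = 0
G(19) = mex{1,3,1} = 0
G(20) = mex{0,0,3} = 1
G(21) = mex{0,0,0} = 1
G(22) = mex{0,2,0} = 1
G(23) = mex{1,1,2} = 0
G(24) = mex{1,1,1} = 0
G(25) = mex{1,0,1} = 2
G(26) = mex{0,0,0} = 1
G(27) = mex{0,0,0} = 1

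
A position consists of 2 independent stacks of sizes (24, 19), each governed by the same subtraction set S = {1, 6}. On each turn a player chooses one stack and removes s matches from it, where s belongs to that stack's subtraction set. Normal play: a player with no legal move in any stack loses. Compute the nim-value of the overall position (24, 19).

All stacks use S = {1, 6}:
G(0) = 0
G(1) = mex{0} = 1
G(2) = mex{1} = 0
G(3) = mex{0} = 1
G(4) = mex{1} = 0
G(5) = mex{0} = 1
G(6) = mex{1,0} = 2
G(7) = mex{2,1} = 0
G(8) = mex{0,0} = 1
G(9) = mex{1,1} = 0
G(10) = mex{0,0} = 1
G(11) = mex{1,1} = 0
G(12) = mex{0,2} = 1
G(13) = mex{1,0} = 2
G(14) = mex{2,1} = 0
G(15) = mex{0,0} = 1
G(16) = mex{1,1} = 0
G(17) = mex{0,0} = 1
G(18) = mex{1,1} = 0
G(19) = mex{0,2} = 1
G(20) = mex{1,0} = 2
G(21) = mex{2,1} = 0
G(22) = mex{0,0} = 1
G(23) = mex{1,1} = 0
G(24) = mex{0,0} = 1
Stack A: G(24) = 1.
Stack B: G(19) = 1.
Combined Grundy value = 1 ⊕ 1 = 0.

0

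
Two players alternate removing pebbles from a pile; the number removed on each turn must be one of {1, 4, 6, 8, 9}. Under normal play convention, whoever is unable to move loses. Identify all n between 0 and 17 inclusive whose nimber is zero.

0, 2, 5, 7, 12, 17

n :  0  1  2  3  4  5  6  7  8  9 10 11 12 13 14 15 16 17
G :  0  1  0  1  2  0  1  0  1  2  3  2  0  1  2  3  2  0
P-positions are exactly the n with G(n) = 0.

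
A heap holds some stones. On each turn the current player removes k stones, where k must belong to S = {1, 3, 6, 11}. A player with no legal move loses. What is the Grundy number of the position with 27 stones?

2

n :  0  1  2  3  4  5  6  7  8  9 10 11 12 13 14 15 16 17 18 19 20 21 22 23 24 25 26 27
G :  0  1  0  1  0  1  2  3  2  0  1  3  4  2  0  1  0  1  0  1  2  3  2  0  1  3  4  2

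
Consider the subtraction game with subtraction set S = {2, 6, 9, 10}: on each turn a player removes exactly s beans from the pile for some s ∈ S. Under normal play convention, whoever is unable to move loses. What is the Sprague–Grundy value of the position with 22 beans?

n :  0  1  2  3  4  5  6  7  8  9 10 11 12 13 14 15 16 17 18 19 20 21 22
G :  0  0  1  1  0  0  1  1  0  2  1  3  0  2  1  3  0  2  1  0  0  1  1

1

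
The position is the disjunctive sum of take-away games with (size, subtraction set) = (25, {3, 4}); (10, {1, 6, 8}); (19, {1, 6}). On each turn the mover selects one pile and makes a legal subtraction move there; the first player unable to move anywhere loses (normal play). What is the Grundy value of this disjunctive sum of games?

1

Pile A, S = {3, 4}:
G(0) = 0
G(1) = mex{} = 0
G(2) = mex{} = 0
G(3) = mex{0} = 1
G(4) = mex{0,0} = 1
G(5) = mex{0,0} = 1
G(6) = mex{1,0} = 2
G(7) = mex{1,1} = 0
G(8) = mex{1,1} = 0
G(9) = mex{2,1} = 0
G(10) = mex{0,2} = 1
G(11) = mex{0,0} = 1
G(12) = mex{0,0} = 1
G(13) = mex{1,0} = 2
G(14) = mex{1,1} = 0
G(15) = mex{1,1} = 0
G(16) = mex{2,1} = 0
G(17) = mex{0,2} = 1
G(18) = mex{0,0} = 1
G(19) = mex{0,0} = 1
G(20) = mex{1,0} = 2
G(21) = mex{1,1} = 0
G(22) = mex{1,1} = 0
G(23) = mex{2,1} = 0
G(24) = mex{0,2} = 1
G(25) = mex{0,0} = 1
G_A(25) = 1.
Pile B, S = {1, 6, 8}:
G(0) = 0
G(1) = mex{0} = 1
G(2) = mex{1} = 0
G(3) = mex{0} = 1
G(4) = mex{1} = 0
G(5) = mex{0} = 1
G(6) = mex{1,0} = 2
G(7) = mex{2,1} = 0
G(8) = mex{0,0,0} = 1
G(9) = mex{1,1,1} = 0
G(10) = mex{0,0,0} = 1
G_B(10) = 1.
Pile C, S = {1, 6}:
n :  0  1  2  3  4  5  6  7  8  9 10 11 12 13 14 15 16 17 18 19
G :  0  1  0  1  0  1  2  0  1  0  1  0  1  2  0  1  0  1  0  1
G_C(19) = 1.
Combined Grundy value = 1 ⊕ 1 ⊕ 1 = 1.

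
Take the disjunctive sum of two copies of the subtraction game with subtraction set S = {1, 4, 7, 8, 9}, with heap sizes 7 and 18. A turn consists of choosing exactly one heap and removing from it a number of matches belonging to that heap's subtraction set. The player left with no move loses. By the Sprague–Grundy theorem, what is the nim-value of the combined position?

All heaps use S = {1, 4, 7, 8, 9}:
G(0) = 0
G(1) = mex{0} = 1
G(2) = mex{1} = 0
G(3) = mex{0} = 1
G(4) = mex{1,0} = 2
G(5) = mex{2,1} = 0
G(6) = mex{0,0} = 1
G(7) = mex{1,1,0} = 2
G(8) = mex{2,2,1,0} = 3
G(9) = mex{3,0,0,1,0} = 2
G(10) = mex{2,1,1,0,1} = 3
G(11) = mex{3,2,2,1,0} = 4
G(12) = mex{4,3,0,2,1} = 5
G(13) = mex{5,2,1,0,2} = 3
G(14) = mex{3,3,2,1,0} = 4
G(15) = mex{4,4,3,2,1} = 0
G(16) = mex{0,5,2,3,2} = 1
G(17) = mex{1,3,3,2,3} = 0
G(18) = mex{0,4,4,3,2} = 1
Heap A: G(7) = 2.
Heap B: G(18) = 1.
Combined Grundy value = 2 ⊕ 1 = 3.

3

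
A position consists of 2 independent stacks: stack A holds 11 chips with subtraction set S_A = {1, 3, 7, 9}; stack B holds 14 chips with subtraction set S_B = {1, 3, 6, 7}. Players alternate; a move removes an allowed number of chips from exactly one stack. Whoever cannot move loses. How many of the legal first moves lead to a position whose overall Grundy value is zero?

Stack A, S = {1, 3, 7, 9}:
G(0) = 0
G(1) = mex{0} = 1
G(2) = mex{1} = 0
G(3) = mex{0,0} = 1
G(4) = mex{1,1} = 0
G(5) = mex{0,0} = 1
G(6) = mex{1,1} = 0
G(7) = mex{0,0,0} = 1
G(8) = mex{1,1,1} = 0
G(9) = mex{0,0,0,0} = 1
G(10) = mex{1,1,1,1} = 0
G(11) = mex{0,0,0,0} = 1
G_A(11) = 1.
Stack B, S = {1, 3, 6, 7}:
G(0) = 0
G(1) = mex{0} = 1
G(2) = mex{1} = 0
G(3) = mex{0,0} = 1
G(4) = mex{1,1} = 0
G(5) = mex{0,0} = 1
G(6) = mex{1,1,0} = 2
G(7) = mex{2,0,1,0} = 3
G(8) = mex{3,1,0,1} = 2
G(9) = mex{2,2,1,0} = 3
G(10) = mex{3,3,0,1} = 2
G(11) = mex{2,2,1,0} = 3
G(12) = mex{3,3,2,1} = 0
G(13) = mex{0,2,3,2} = 1
G(14) = mex{1,3,2,3} = 0
G_B(14) = 0.
Combined Grundy value = 1 ⊕ 0 = 1.
A winning move leaves total XOR = 0, i.e. changes one component's Grundy value g to g ⊕ X where X is the current total.
Stack A: need g' = 1⊕1 = 0. Options: 11−1→G=0, 11−3→G=0, 11−7→G=0, 11−9→G=0. Hits: 4.
Stack B: need g' = 0⊕1 = 1. Options: 14−1→G=1, 14−3→G=3, 14−6→G=2, 14−7→G=3. Hits: 1.

5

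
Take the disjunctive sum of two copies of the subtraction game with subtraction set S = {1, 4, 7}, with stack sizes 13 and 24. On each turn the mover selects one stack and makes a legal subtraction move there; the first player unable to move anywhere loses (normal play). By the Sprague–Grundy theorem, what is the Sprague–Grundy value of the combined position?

All stacks use S = {1, 4, 7}:
G(0) = 0
G(1) = mex{0} = 1
G(2) = mex{1} = 0
G(3) = mex{0} = 1
G(4) = mex{1,0} = 2
G(5) = mex{2,1} = 0
G(6) = mex{0,0} = 1
G(7) = mex{1,1,0} = 2
G(8) = mex{2,2,1} = 0
G(9) = mex{0,0,0} = 1
G(10) = mex{1,1,1} = 0
G(11) = mex{0,2,2} = 1
G(12) = mex{1,0,0} = 2
G(13) = mex{2,1,1} = 0
G(14) = mex{0,0,2} = 1
G(15) = mex{1,1,0} = 2
G(16) = mex{2,2,1} = 0
G(17) = mex{0,0,0} = 1
G(18) = mex{1,1,1} = 0
G(19) = mex{0,2,2} = 1
G(20) = mex{1,0,0} = 2
G(21) = mex{2,1,1} = 0
G(22) = mex{0,0,2} = 1
G(23) = mex{1,1,0} = 2
G(24) = mex{2,2,1} = 0
Stack A: G(13) = 0.
Stack B: G(24) = 0.
Combined Grundy value = 0 ⊕ 0 = 0.

0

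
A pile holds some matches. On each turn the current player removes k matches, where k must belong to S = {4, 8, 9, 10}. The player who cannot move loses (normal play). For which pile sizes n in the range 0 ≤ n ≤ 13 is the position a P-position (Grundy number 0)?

0, 1, 2, 3

G(0) = 0
G(1) = mex{} = 0
G(2) = mex{} = 0
G(3) = mex{} = 0
G(4) = mex{0} = 1
G(5) = mex{0} = 1
G(6) = mex{0} = 1
G(7) = mex{0} = 1
G(8) = mex{1,0} = 2
G(9) = mex{1,0,0} = 2
G(10) = mex{1,0,0,0} = 2
G(11) = mex{1,0,0,0} = 2
G(12) = mex{2,1,0,0} = 3
G(13) = mex{2,1,1,0} = 3
P-positions are exactly the n with G(n) = 0.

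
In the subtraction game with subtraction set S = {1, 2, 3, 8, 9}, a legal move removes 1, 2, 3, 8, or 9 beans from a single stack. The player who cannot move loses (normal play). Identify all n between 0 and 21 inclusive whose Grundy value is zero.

G(0) = 0
G(1) = mex{0} = 1
G(2) = mex{1,0} = 2
G(3) = mex{2,1,0} = 3
G(4) = mex{3,2,1} = 0
G(5) = mex{0,3,2} = 1
G(6) = mex{1,0,3} = 2
G(7) = mex{2,1,0} = 3
G(8) = mex{3,2,1,0} = 4
G(9) = mex{4,3,2,1,0} = 5
G(10) = mex{5,4,3,2,1} = 0
G(11) = mex{0,5,4,3,2} = 1
G(12) = mex{1,0,5,0,3} = 2
G(13) = mex{2,1,0,1,0} = 3
G(14) = mex{3,2,1,2,1} = 0
G(15) = mex{0,3,2,3,2} = 1
G(16) = mex{1,0,3,4,3} = 2
G(17) = mex{2,1,0,5,4} = 3
G(18) = mex{3,2,1,0,5} = 4
G(19) = mex{4,3,2,1,0} = 5
G(20) = mex{5,4,3,2,1} = 0
G(21) = mex{0,5,4,3,2} = 1
P-positions are exactly the n with G(n) = 0.

0, 4, 10, 14, 20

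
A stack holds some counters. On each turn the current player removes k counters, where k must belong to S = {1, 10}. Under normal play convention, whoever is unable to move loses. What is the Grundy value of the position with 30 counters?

n :  0  1  2  3  4  5  6  7  8  9 10 11 12 13 14 15 16 17 18 19 20 21 22 23 24 25 26 27 28 29 30
G :  0  1  0  1  0  1  0  1  0  1  2  0  1  0  1  0  1  0  1  0  1  2  0  1  0  1  0  1  0  1  0

0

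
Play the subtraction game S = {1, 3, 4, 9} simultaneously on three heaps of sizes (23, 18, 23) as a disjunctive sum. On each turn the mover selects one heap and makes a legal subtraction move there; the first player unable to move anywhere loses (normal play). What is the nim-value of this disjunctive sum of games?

2

All heaps use S = {1, 3, 4, 9}:
n :  0  1  2  3  4  5  6  7  8  9 10 11 12 13 14 15 16 17 18 19 20 21 22 23
G :  0  1  0  1  2  3  2  0  1  4  3  2  0  1  0  1  2  3  2  0  1  4  3  2
Heap A: G(23) = 2.
Heap B: G(18) = 2.
Heap C: G(23) = 2.
Combined Grundy value = 2 ⊕ 2 ⊕ 2 = 2.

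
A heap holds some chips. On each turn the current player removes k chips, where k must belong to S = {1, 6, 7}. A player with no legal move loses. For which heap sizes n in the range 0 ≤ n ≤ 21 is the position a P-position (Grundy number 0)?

G(0) = 0
G(1) = mex{0} = 1
G(2) = mex{1} = 0
G(3) = mex{0} = 1
G(4) = mex{1} = 0
G(5) = mex{0} = 1
G(6) = mex{1,0} = 2
G(7) = mex{2,1,0} = 3
G(8) = mex{3,0,1} = 2
G(9) = mex{2,1,0} = 3
G(10) = mex{3,0,1} = 2
G(11) = mex{2,1,0} = 3
G(12) = mex{3,2,1} = 0
G(13) = mex{0,3,2} = 1
G(14) = mex{1,2,3} = 0
G(15) = mex{0,3,2} = 1
G(16) = mex{1,2,3} = 0
G(17) = mex{0,3,2} = 1
G(18) = mex{1,0,3} = 2
G(19) = mex{2,1,0} = 3
G(20) = mex{3,0,1} = 2
G(21) = mex{2,1,0} = 3
P-positions are exactly the n with G(n) = 0.

0, 2, 4, 12, 14, 16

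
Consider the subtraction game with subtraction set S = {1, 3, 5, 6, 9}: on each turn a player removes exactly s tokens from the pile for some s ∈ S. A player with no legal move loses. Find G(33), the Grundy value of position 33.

3

G(0) = 0
G(1) = mex{0} = 1
G(2) = mex{1} = 0
G(3) = mex{0,0} = 1
G(4) = mex{1,1} = 0
G(5) = mex{0,0,0} = 1
G(6) = mex{1,1,1,0} = 2
G(7) = mex{2,0,0,1} = 3
G(8) = mex{3,1,1,0} = 2
G(9) = mex{2,2,0,1,0} = 3
G(10) = mex{3,3,1,0,1} = 2
G(11) = mex{2,2,2,1,0} = 3
G(12) = mex{3,3,3,2,1} = 0
G(13) = mex{0,2,2,3,0} = 1
G(14) = mex{1,3,3,2,1} = 0
G(15) = mex{0,0,2,3,2} = 1
G(16) = mex{1,1,3,2,3} = 0
G(17) = mex{0,0,0,3,2} = 1
G(18) = mex{1,1,1,0,3} = 2
G(19) = mex{2,0,0,1,2} = 3
G(20) = mex{3,1,1,0,3} = 2
G(21) = mex{2,2,0,1,0} = 3
G(22) = mex{3,3,1,0,1} = 2
G(23) = mex{2,2,2,1,0} = 3
G(24) = mex{3,3,3,2,1} = 0
G(25) = mex{0,2,2,3,0} = 1
G(26) = mex{1,3,3,2,1} = 0
G(27) = mex{0,0,2,3,2} = 1
G(28) = mex{1,1,3,2,3} = 0
G(29) = mex{0,0,0,3,2} = 1
G(30) = mex{1,1,1,0,3} = 2
G(31) = mex{2,0,0,1,2} = 3
G(32) = mex{3,1,1,0,3} = 2
G(33) = mex{2,2,0,1,0} = 3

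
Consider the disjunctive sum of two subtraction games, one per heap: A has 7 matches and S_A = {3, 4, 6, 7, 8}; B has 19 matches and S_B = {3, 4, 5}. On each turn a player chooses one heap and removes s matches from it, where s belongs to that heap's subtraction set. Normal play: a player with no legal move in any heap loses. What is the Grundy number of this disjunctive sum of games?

Heap A, S = {3, 4, 6, 7, 8}:
n : 0 1 2 3 4 5 6 7
G : 0 0 0 1 1 1 2 2
G_A(7) = 2.
Heap B, S = {3, 4, 5}:
G(0) = 0
G(1) = mex{} = 0
G(2) = mex{} = 0
G(3) = mex{0} = 1
G(4) = mex{0,0} = 1
G(5) = mex{0,0,0} = 1
G(6) = mex{1,0,0} = 2
G(7) = mex{1,1,0} = 2
G(8) = mex{1,1,1} = 0
G(9) = mex{2,1,1} = 0
G(10) = mex{2,2,1} = 0
G(11) = mex{0,2,2} = 1
G(12) = mex{0,0,2} = 1
G(13) = mex{0,0,0} = 1
G(14) = mex{1,0,0} = 2
G(15) = mex{1,1,0} = 2
G(16) = mex{1,1,1} = 0
G(17) = mex{2,1,1} = 0
G(18) = mex{2,2,1} = 0
G(19) = mex{0,2,2} = 1
G_B(19) = 1.
Combined Grundy value = 2 ⊕ 1 = 3.

3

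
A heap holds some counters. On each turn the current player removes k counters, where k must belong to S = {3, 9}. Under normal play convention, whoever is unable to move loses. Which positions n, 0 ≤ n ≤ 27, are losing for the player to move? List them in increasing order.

G(0) = 0
G(1) = mex{} = 0
G(2) = mex{} = 0
G(3) = mex{0} = 1
G(4) = mex{0} = 1
G(5) = mex{0} = 1
G(6) = mex{1} = 0
G(7) = mex{1} = 0
G(8) = mex{1} = 0
G(9) = mex{0,0} = 1
G(10) = mex{0,0} = 1
G(11) = mex{0,0} = 1
G(12) = mex{1,1} = 0
G(13) = mex{1,1} = 0
G(14) = mex{1,1} = 0
G(15) = mex{0,0} = 1
G(16) = mex{0,0} = 1
G(17) = mex{0,0} = 1
G(18) = mex{1,1} = 0
G(19) = mex{1,1} = 0
G(20) = mex{1,1} = 0
G(21) = mex{0,0} = 1
G(22) = mex{0,0} = 1
G(23) = mex{0,0} = 1
G(24) = mex{1,1} = 0
G(25) = mex{1,1} = 0
G(26) = mex{1,1} = 0
G(27) = mex{0,0} = 1
P-positions are exactly the n with G(n) = 0.

0, 1, 2, 6, 7, 8, 12, 13, 14, 18, 19, 20, 24, 25, 26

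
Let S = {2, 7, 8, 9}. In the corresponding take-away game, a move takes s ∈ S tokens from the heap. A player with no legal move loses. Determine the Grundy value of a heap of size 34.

n :  0  1  2  3  4  5  6  7  8  9 10 11 12 13 14 15 16 17 18 19 20 21 22 23 24 25 26 27 28 29 30 31 32 33 34
G :  0  0  1  1  0  0  1  1  2  2  3  3  2  2  3  0  0  1  1  0  0  1  1  2  2  3  3  2  2  3  0  0  1  1  0

0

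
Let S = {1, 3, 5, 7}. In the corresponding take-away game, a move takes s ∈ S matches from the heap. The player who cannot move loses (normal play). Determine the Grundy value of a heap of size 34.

G(0) = 0
G(1) = mex{0} = 1
G(2) = mex{1} = 0
G(3) = mex{0,0} = 1
G(4) = mex{1,1} = 0
G(5) = mex{0,0,0} = 1
G(6) = mex{1,1,1} = 0
G(7) = mex{0,0,0,0} = 1
G(8) = mex{1,1,1,1} = 0
G(9) = mex{0,0,0,0} = 1
G(10) = mex{1,1,1,1} = 0
G(11) = mex{0,0,0,0} = 1
G(12) = mex{1,1,1,1} = 0
G(13) = mex{0,0,0,0} = 1
G(14) = mex{1,1,1,1} = 0
G(15) = mex{0,0,0,0} = 1
G(16) = mex{1,1,1,1} = 0
G(17) = mex{0,0,0,0} = 1
G(18) = mex{1,1,1,1} = 0
G(19) = mex{0,0,0,0} = 1
G(20) = mex{1,1,1,1} = 0
G(21) = mex{0,0,0,0} = 1
G(22) = mex{1,1,1,1} = 0
G(23) = mex{0,0,0,0} = 1
G(24) = mex{1,1,1,1} = 0
G(25) = mex{0,0,0,0} = 1
G(26) = mex{1,1,1,1} = 0
G(27) = mex{0,0,0,0} = 1
G(28) = mex{1,1,1,1} = 0
G(29) = mex{0,0,0,0} = 1
G(30) = mex{1,1,1,1} = 0
G(31) = mex{0,0,0,0} = 1
G(32) = mex{1,1,1,1} = 0
G(33) = mex{0,0,0,0} = 1
G(34) = mex{1,1,1,1} = 0

0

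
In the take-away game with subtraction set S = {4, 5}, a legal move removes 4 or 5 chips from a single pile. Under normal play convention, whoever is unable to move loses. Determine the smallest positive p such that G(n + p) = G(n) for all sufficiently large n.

G(0) = 0
G(1) = mex{} = 0
G(2) = mex{} = 0
G(3) = mex{} = 0
G(4) = mex{0} = 1
G(5) = mex{0,0} = 1
G(6) = mex{0,0} = 1
G(7) = mex{0,0} = 1
G(8) = mex{1,0} = 2
G(9) = mex{1,1} = 0
G(10) = mex{1,1} = 0
G(11) = mex{1,1} = 0
G(12) = mex{2,1} = 0
G(13) = mex{0,2} = 1
G(14) = mex{0,0} = 1
G(15) = mex{0,0} = 1
G(16) = mex{0,0} = 1
G(17) = mex{1,0} = 2
G(18) = mex{1,1} = 0
G(19) = mex{1,1} = 0
G(n+9) = G(n) holds for n = 0,…,4 (a full window of length max(S) = 5), so the sequence is purely periodic with period 9.

9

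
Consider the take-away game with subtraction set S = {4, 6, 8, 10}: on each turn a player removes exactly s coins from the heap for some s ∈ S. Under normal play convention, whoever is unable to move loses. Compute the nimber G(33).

n :  0  1  2  3  4  5  6  7  8  9 10 11 12 13 14 15 16 17 18 19 20 21 22 23 24 25 26 27 28 29 30 31 32 33
G :  0  0  0  0  1  1  1  1  2  2  2  2  3  3  0  0  0  0  1  1  1  1  2  2  2  2  3  3  0  0  0  0  1  1

1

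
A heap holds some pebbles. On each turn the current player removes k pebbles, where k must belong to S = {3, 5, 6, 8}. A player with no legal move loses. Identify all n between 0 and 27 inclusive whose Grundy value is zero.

G(0) = 0
G(1) = mex{} = 0
G(2) = mex{} = 0
G(3) = mex{0} = 1
G(4) = mex{0} = 1
G(5) = mex{0,0} = 1
G(6) = mex{1,0,0} = 2
G(7) = mex{1,0,0} = 2
G(8) = mex{1,1,0,0} = 2
G(9) = mex{2,1,1,0} = 3
G(10) = mex{2,1,1,0} = 3
G(11) = mex{2,2,1,1} = 0
G(12) = mex{3,2,2,1} = 0
G(13) = mex{3,2,2,1} = 0
G(14) = mex{0,3,2,2} = 1
G(15) = mex{0,3,3,2} = 1
G(16) = mex{0,0,3,2} = 1
G(17) = mex{1,0,0,3} = 2
G(18) = mex{1,0,0,3} = 2
G(19) = mex{1,1,0,0} = 2
G(20) = mex{2,1,1,0} = 3
G(21) = mex{2,1,1,0} = 3
G(22) = mex{2,2,1,1} = 0
G(23) = mex{3,2,2,1} = 0
G(24) = mex{3,2,2,1} = 0
G(25) = mex{0,3,2,2} = 1
G(26) = mex{0,3,3,2} = 1
G(27) = mex{0,0,3,2} = 1
P-positions are exactly the n with G(n) = 0.

0, 1, 2, 11, 12, 13, 22, 23, 24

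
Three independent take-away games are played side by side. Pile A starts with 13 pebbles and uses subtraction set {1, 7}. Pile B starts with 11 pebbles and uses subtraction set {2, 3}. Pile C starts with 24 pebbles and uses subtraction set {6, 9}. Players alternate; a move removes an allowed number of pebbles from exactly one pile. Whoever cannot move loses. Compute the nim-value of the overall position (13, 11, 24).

0

Pile A, S = {1, 7}:
G(0) = 0
G(1) = mex{0} = 1
G(2) = mex{1} = 0
G(3) = mex{0} = 1
G(4) = mex{1} = 0
G(5) = mex{0} = 1
G(6) = mex{1} = 0
G(7) = mex{0,0} = 1
G(8) = mex{1,1} = 0
G(9) = mex{0,0} = 1
G(10) = mex{1,1} = 0
G(11) = mex{0,0} = 1
G(12) = mex{1,1} = 0
G(13) = mex{0,0} = 1
G_A(13) = 1.
Pile B, S = {2, 3}:
n :  0  1  2  3  4  5  6  7  8  9 10 11
G :  0  0  1  1  2  0  0  1  1  2  0  0
G_B(11) = 0.
Pile C, S = {6, 9}:
n :  0  1  2  3  4  5  6  7  8  9 10 11 12 13 14 15 16 17 18 19 20 21 22 23 24
G :  0  0  0  0  0  0  1  1  1  1  1  1  2  2  2  0  0  0  0  0  0  1  1  1  1
G_C(24) = 1.
Combined Grundy value = 1 ⊕ 0 ⊕ 1 = 0.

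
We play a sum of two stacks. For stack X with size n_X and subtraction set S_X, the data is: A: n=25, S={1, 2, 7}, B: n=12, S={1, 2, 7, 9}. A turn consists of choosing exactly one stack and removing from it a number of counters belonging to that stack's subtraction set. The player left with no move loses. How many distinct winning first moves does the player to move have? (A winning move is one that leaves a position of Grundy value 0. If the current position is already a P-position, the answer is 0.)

0

Stack A, S = {1, 2, 7}:
G(0) = 0
G(1) = mex{0} = 1
G(2) = mex{1,0} = 2
G(3) = mex{2,1} = 0
G(4) = mex{0,2} = 1
G(5) = mex{1,0} = 2
G(6) = mex{2,1} = 0
G(7) = mex{0,2,0} = 1
G(8) = mex{1,0,1} = 2
G(9) = mex{2,1,2} = 0
G(10) = mex{0,2,0} = 1
G(11) = mex{1,0,1} = 2
G(12) = mex{2,1,2} = 0
G(13) = mex{0,2,0} = 1
G(14) = mex{1,0,1} = 2
G(15) = mex{2,1,2} = 0
G(16) = mex{0,2,0} = 1
G(17) = mex{1,0,1} = 2
G(18) = mex{2,1,2} = 0
G(19) = mex{0,2,0} = 1
G(20) = mex{1,0,1} = 2
G(21) = mex{2,1,2} = 0
G(22) = mex{0,2,0} = 1
G(23) = mex{1,0,1} = 2
G(24) = mex{2,1,2} = 0
G(25) = mex{0,2,0} = 1
G_A(25) = 1.
Stack B, S = {1, 2, 7, 9}:
G(0) = 0
G(1) = mex{0} = 1
G(2) = mex{1,0} = 2
G(3) = mex{2,1} = 0
G(4) = mex{0,2} = 1
G(5) = mex{1,0} = 2
G(6) = mex{2,1} = 0
G(7) = mex{0,2,0} = 1
G(8) = mex{1,0,1} = 2
G(9) = mex{2,1,2,0} = 3
G(10) = mex{3,2,0,1} = 4
G(11) = mex{4,3,1,2} = 0
G(12) = mex{0,4,2,0} = 1
G_B(12) = 1.
Combined Grundy value = 1 ⊕ 1 = 0.
A winning move leaves total XOR = 0, i.e. changes one component's Grundy value g to g ⊕ X where X is the current total.
Stack A: target g' = 1⊕0 = 1, but every legal move changes the Grundy value (mex property), so 0 moves.
Stack B: target g' = 1⊕0 = 1, but every legal move changes the Grundy value (mex property), so 0 moves.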